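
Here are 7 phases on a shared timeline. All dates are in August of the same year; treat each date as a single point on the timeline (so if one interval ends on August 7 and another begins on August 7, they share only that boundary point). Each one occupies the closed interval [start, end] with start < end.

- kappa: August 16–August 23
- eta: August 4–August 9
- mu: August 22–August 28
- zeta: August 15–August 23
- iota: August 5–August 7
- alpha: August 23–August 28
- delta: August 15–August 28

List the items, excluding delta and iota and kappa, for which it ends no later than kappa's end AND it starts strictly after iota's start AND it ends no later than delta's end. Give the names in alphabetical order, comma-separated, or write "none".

Conditions: its end is no later than kappa's end (X.end <= August 23) AND its start is strictly after iota's start (X.start > August 5) AND its end is no later than delta's end (X.end <= August 28).
alpha: end August 28 <= August 23? ✗; start August 23 > August 5? ✓; end August 28 <= August 28? ✓ → no.
eta: end August 9 <= August 23? ✓; start August 4 > August 5? ✗; end August 9 <= August 28? ✓ → no.
mu: end August 28 <= August 23? ✗; start August 22 > August 5? ✓; end August 28 <= August 28? ✓ → no.
zeta: end August 23 <= August 23? ✓; start August 15 > August 5? ✓; end August 23 <= August 28? ✓ → yes.
Result: zeta.

zeta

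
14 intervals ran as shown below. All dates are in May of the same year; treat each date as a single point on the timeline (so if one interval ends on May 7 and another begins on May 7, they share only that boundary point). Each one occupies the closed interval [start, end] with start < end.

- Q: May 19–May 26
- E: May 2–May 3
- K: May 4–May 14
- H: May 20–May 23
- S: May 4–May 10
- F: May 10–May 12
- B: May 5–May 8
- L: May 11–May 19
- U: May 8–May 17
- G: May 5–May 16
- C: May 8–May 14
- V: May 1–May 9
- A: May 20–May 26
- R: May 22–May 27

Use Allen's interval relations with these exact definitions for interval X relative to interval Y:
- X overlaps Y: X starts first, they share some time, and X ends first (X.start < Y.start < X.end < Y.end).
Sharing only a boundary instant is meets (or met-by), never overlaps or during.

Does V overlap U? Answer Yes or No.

Yes

V = [May 1, May 9], U = [May 8, May 17].
Actual relation of V to U: overlaps.
Asked whether 'overlaps' holds → Yes.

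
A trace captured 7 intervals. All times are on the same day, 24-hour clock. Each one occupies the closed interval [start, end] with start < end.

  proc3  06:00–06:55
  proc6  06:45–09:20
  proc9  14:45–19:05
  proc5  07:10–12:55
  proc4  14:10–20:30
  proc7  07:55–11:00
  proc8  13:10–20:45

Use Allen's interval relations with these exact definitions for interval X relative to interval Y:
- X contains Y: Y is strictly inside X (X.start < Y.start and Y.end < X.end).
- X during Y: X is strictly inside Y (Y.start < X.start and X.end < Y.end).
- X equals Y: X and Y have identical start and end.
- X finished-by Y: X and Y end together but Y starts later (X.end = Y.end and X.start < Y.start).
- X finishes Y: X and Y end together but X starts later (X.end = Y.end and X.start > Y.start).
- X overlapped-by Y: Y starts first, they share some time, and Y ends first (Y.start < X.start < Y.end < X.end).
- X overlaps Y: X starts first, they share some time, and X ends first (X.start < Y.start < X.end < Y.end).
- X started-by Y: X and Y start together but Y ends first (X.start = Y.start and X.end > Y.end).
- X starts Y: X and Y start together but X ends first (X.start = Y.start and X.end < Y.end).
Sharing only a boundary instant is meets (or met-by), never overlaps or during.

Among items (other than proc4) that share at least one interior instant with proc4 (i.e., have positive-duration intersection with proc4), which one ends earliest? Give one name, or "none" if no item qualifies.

proc9

Target proc4 = [14:10, 20:30].
proc3 [06:00, 06:55] → before → excluded.
proc5 [07:10, 12:55] → before → excluded.
proc6 [06:45, 09:20] → before → excluded.
proc7 [07:55, 11:00] → before → excluded.
proc8 [13:10, 20:45] → contains → candidate.
proc9 [14:45, 19:05] → during → candidate.
Among candidates, earliest end is 19:05 → proc9.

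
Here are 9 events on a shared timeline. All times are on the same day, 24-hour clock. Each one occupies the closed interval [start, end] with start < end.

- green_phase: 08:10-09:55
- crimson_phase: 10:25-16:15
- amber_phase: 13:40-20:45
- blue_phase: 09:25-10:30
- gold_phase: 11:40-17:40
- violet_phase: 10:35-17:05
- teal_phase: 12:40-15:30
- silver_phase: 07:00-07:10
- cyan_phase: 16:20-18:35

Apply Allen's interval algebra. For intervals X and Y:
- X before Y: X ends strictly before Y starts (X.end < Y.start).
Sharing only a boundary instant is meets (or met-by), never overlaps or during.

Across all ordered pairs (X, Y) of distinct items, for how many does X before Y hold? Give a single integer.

21

Checking all 72 ordered pairs for relation 'before'; matching pairs in alphabetical order:
(blue_phase, amber_phase): blue_phase before amber_phase ✓
(blue_phase, cyan_phase): blue_phase before cyan_phase ✓
(blue_phase, gold_phase): blue_phase before gold_phase ✓
(blue_phase, teal_phase): blue_phase before teal_phase ✓
(blue_phase, violet_phase): blue_phase before violet_phase ✓
(crimson_phase, cyan_phase): crimson_phase before cyan_phase ✓
(green_phase, amber_phase): green_phase before amber_phase ✓
(green_phase, crimson_phase): green_phase before crimson_phase ✓
(green_phase, cyan_phase): green_phase before cyan_phase ✓
(green_phase, gold_phase): green_phase before gold_phase ✓
(green_phase, teal_phase): green_phase before teal_phase ✓
(green_phase, violet_phase): green_phase before violet_phase ✓
(silver_phase, amber_phase): silver_phase before amber_phase ✓
(silver_phase, blue_phase): silver_phase before blue_phase ✓
(silver_phase, crimson_phase): silver_phase before crimson_phase ✓
(silver_phase, cyan_phase): silver_phase before cyan_phase ✓
(silver_phase, gold_phase): silver_phase before gold_phase ✓
(silver_phase, green_phase): silver_phase before green_phase ✓
(silver_phase, teal_phase): silver_phase before teal_phase ✓
(silver_phase, violet_phase): silver_phase before violet_phase ✓
(teal_phase, cyan_phase): teal_phase before cyan_phase ✓
Count: 21.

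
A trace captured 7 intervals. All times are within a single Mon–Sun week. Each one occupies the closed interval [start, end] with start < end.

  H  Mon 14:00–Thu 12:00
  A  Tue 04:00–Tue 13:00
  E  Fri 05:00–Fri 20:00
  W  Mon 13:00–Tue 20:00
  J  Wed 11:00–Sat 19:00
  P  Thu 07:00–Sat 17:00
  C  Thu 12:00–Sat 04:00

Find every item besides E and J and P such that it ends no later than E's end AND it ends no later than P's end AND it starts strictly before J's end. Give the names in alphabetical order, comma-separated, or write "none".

Conditions: its end is no later than E's end (X.end <= Fri 20:00) AND its end is no later than P's end (X.end <= Sat 17:00) AND its start is strictly before J's end (X.start < Sat 19:00).
A: end Tue 13:00 <= Fri 20:00? ✓; end Tue 13:00 <= Sat 17:00? ✓; start Tue 04:00 < Sat 19:00? ✓ → yes.
C: end Sat 04:00 <= Fri 20:00? ✗; end Sat 04:00 <= Sat 17:00? ✓; start Thu 12:00 < Sat 19:00? ✓ → no.
H: end Thu 12:00 <= Fri 20:00? ✓; end Thu 12:00 <= Sat 17:00? ✓; start Mon 14:00 < Sat 19:00? ✓ → yes.
W: end Tue 20:00 <= Fri 20:00? ✓; end Tue 20:00 <= Sat 17:00? ✓; start Mon 13:00 < Sat 19:00? ✓ → yes.
Result: A, H, W.

A, H, W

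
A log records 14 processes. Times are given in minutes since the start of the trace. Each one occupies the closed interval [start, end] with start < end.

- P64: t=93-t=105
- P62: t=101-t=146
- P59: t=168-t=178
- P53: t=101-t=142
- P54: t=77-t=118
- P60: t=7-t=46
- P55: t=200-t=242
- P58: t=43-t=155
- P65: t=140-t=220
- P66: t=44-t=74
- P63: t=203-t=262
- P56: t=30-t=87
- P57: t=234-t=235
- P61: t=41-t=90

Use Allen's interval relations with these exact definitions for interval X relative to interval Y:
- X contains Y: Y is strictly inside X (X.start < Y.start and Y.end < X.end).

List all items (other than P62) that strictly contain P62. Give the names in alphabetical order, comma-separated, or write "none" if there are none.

Target P62 = [t=101, t=146].
P53 [t=101, t=142] → starts → no.
P54 [t=77, t=118] → overlaps → no.
P55 [t=200, t=242] → after → no.
P56 [t=30, t=87] → before → no.
P57 [t=234, t=235] → after → no.
P58 [t=43, t=155] → contains → yes.
P59 [t=168, t=178] → after → no.
P60 [t=7, t=46] → before → no.
P61 [t=41, t=90] → before → no.
P63 [t=203, t=262] → after → no.
P64 [t=93, t=105] → overlaps → no.
P65 [t=140, t=220] → overlapped-by → no.
P66 [t=44, t=74] → before → no.
Result: P58.

P58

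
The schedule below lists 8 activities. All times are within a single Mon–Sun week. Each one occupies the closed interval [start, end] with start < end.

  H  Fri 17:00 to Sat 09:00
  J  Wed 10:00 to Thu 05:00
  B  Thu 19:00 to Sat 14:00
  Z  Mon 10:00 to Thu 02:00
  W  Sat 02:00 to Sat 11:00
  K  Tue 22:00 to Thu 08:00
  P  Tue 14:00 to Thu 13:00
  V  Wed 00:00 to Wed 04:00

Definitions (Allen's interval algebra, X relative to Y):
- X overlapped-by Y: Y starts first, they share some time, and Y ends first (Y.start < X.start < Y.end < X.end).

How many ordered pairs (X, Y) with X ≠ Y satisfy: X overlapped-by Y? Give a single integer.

Checking all 56 ordered pairs for relation 'overlapped-by'; matching pairs in alphabetical order:
(J, Z): J overlapped-by Z ✓
(K, Z): K overlapped-by Z ✓
(P, Z): P overlapped-by Z ✓
(W, H): W overlapped-by H ✓
Count: 4.

4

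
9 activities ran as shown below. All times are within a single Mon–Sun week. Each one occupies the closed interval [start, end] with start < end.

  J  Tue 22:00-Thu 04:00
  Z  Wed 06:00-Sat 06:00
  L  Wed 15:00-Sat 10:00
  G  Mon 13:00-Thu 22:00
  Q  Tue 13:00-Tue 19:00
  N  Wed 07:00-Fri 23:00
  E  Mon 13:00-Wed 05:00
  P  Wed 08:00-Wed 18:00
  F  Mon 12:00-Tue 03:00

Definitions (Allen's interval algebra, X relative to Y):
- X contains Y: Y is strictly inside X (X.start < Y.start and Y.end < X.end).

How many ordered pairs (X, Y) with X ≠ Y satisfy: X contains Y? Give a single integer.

Checking all 72 ordered pairs for relation 'contains'; matching pairs in alphabetical order:
(E, Q): E contains Q ✓
(G, J): G contains J ✓
(G, P): G contains P ✓
(G, Q): G contains Q ✓
(J, P): J contains P ✓
(N, P): N contains P ✓
(Z, N): Z contains N ✓
(Z, P): Z contains P ✓
Count: 8.

8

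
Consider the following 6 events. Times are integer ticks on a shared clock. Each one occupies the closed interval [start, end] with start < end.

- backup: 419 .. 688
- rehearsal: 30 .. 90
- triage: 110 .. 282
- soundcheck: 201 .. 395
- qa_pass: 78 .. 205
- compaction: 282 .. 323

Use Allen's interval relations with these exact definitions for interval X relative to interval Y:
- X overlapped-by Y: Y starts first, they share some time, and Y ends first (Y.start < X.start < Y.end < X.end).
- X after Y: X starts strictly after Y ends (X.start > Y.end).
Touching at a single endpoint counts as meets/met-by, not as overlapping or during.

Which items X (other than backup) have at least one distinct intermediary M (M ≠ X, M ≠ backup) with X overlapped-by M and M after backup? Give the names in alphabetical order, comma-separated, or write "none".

none

Target backup = [419, 688].
Intermediaries M with M after backup: none.
Union: none.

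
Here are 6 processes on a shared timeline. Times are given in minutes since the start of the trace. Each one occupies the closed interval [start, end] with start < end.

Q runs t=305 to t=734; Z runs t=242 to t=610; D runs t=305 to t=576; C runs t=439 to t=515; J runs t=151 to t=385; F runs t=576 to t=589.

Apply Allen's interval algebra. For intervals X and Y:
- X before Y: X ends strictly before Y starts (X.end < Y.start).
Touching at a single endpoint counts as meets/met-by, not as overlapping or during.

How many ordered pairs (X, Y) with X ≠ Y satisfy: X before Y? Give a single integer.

3

Checking all 30 ordered pairs for relation 'before'; matching pairs in alphabetical order:
(C, F): C before F ✓
(J, C): J before C ✓
(J, F): J before F ✓
Count: 3.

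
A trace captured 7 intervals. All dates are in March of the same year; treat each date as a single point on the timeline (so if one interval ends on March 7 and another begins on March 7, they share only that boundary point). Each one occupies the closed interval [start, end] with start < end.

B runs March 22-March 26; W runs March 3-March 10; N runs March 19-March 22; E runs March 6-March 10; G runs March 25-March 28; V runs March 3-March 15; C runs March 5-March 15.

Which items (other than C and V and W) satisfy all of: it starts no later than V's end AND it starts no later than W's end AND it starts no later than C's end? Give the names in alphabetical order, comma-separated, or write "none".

E

Conditions: its start is no later than V's end (X.start <= March 15) AND its start is no later than W's end (X.start <= March 10) AND its start is no later than C's end (X.start <= March 15).
B: start March 22 <= March 15? ✗; start March 22 <= March 10? ✗; start March 22 <= March 15? ✗ → no.
E: start March 6 <= March 15? ✓; start March 6 <= March 10? ✓; start March 6 <= March 15? ✓ → yes.
G: start March 25 <= March 15? ✗; start March 25 <= March 10? ✗; start March 25 <= March 15? ✗ → no.
N: start March 19 <= March 15? ✗; start March 19 <= March 10? ✗; start March 19 <= March 15? ✗ → no.
Result: E.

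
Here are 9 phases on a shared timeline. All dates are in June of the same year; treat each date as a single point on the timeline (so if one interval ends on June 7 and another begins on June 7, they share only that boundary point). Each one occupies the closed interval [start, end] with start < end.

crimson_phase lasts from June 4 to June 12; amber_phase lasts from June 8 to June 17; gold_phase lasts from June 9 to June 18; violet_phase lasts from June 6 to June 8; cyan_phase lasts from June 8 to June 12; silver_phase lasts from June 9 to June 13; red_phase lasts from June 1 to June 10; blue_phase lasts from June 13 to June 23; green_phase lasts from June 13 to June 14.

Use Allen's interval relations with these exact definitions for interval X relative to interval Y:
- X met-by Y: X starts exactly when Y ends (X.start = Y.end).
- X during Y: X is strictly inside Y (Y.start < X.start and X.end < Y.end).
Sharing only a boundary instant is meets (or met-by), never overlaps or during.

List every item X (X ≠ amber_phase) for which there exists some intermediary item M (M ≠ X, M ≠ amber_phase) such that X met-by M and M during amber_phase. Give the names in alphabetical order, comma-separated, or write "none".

Target amber_phase = [June 8, June 17].
Intermediaries M with M during amber_phase: green_phase, silver_phase.
Via green_phase — items with X met-by green_phase: none.
Via silver_phase — items with X met-by silver_phase: blue_phase, green_phase.
Union: blue_phase, green_phase.

blue_phase, green_phase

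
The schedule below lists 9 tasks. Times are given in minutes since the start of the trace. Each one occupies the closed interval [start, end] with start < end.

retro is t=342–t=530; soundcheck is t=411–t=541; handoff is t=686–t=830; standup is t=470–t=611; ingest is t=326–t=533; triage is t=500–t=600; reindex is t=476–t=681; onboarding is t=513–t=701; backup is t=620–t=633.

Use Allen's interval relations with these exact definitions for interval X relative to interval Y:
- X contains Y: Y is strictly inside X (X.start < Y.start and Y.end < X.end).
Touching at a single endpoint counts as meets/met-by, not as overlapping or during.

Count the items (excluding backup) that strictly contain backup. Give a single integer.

2

Target backup = [t=620, t=633].
handoff [t=686, t=830] → after → no.
ingest [t=326, t=533] → before → no.
onboarding [t=513, t=701] → contains → counts.
reindex [t=476, t=681] → contains → counts.
retro [t=342, t=530] → before → no.
soundcheck [t=411, t=541] → before → no.
standup [t=470, t=611] → before → no.
triage [t=500, t=600] → before → no.
Total: 2.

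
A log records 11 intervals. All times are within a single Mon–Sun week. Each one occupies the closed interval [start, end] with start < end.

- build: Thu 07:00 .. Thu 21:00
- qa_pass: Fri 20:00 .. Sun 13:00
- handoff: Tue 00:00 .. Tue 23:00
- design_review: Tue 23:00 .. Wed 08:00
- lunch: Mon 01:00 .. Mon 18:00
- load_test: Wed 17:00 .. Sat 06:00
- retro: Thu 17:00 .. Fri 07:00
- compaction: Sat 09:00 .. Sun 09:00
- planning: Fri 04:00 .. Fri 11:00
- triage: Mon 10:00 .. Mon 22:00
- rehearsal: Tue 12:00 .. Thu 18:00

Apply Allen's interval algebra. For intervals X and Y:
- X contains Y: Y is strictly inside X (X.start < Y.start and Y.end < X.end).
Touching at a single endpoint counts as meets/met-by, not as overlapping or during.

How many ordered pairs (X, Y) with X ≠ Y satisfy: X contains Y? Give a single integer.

Checking all 110 ordered pairs for relation 'contains'; matching pairs in alphabetical order:
(load_test, build): load_test contains build ✓
(load_test, planning): load_test contains planning ✓
(load_test, retro): load_test contains retro ✓
(qa_pass, compaction): qa_pass contains compaction ✓
(rehearsal, design_review): rehearsal contains design_review ✓
Count: 5.

5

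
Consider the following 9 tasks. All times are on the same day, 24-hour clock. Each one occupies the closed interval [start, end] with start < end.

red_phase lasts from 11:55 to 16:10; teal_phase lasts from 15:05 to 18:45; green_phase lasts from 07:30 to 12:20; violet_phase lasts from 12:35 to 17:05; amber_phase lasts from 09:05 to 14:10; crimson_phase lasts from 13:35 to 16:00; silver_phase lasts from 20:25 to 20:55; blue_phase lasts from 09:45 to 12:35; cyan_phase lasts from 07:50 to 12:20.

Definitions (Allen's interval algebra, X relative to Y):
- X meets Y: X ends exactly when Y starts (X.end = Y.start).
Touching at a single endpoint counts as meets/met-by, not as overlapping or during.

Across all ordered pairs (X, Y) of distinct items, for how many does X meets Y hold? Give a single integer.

1

Checking all 72 ordered pairs for relation 'meets'; matching pairs in alphabetical order:
(blue_phase, violet_phase): blue_phase meets violet_phase ✓
Count: 1.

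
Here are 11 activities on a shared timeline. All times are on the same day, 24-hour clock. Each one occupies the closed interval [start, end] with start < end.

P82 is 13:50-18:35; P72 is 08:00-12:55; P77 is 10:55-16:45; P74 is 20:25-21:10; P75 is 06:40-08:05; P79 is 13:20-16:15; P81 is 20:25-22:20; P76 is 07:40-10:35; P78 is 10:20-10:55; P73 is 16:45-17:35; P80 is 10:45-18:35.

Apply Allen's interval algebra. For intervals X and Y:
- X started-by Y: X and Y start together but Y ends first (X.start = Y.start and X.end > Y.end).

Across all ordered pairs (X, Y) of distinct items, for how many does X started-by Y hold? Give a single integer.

1

Checking all 110 ordered pairs for relation 'started-by'; matching pairs in alphabetical order:
(P81, P74): P81 started-by P74 ✓
Count: 1.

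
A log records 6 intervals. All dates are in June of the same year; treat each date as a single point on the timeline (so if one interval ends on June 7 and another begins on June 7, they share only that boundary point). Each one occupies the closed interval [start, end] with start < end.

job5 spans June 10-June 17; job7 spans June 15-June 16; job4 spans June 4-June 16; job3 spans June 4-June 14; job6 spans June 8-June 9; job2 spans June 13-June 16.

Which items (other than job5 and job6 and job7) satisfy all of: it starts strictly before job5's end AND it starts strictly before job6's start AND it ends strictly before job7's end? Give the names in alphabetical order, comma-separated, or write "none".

Conditions: its start is strictly before job5's end (X.start < June 17) AND its start is strictly before job6's start (X.start < June 8) AND its end is strictly before job7's end (X.end < June 16).
job2: start June 13 < June 17? ✓; start June 13 < June 8? ✗; end June 16 < June 16? ✗ → no.
job3: start June 4 < June 17? ✓; start June 4 < June 8? ✓; end June 14 < June 16? ✓ → yes.
job4: start June 4 < June 17? ✓; start June 4 < June 8? ✓; end June 16 < June 16? ✗ → no.
Result: job3.

job3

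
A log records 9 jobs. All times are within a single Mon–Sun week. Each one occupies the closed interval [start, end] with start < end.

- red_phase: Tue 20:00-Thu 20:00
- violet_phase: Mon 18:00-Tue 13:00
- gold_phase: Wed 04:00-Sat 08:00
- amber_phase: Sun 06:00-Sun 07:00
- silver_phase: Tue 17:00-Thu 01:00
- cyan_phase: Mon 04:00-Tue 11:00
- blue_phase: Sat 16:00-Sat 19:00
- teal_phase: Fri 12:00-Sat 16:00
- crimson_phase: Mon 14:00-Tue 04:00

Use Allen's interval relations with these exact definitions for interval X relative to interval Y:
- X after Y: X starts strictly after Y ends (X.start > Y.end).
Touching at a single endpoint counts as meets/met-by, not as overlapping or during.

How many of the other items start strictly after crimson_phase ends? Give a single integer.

6

Target crimson_phase = [Mon 14:00, Tue 04:00].
amber_phase [Sun 06:00, Sun 07:00] → after → counts.
blue_phase [Sat 16:00, Sat 19:00] → after → counts.
cyan_phase [Mon 04:00, Tue 11:00] → contains → no.
gold_phase [Wed 04:00, Sat 08:00] → after → counts.
red_phase [Tue 20:00, Thu 20:00] → after → counts.
silver_phase [Tue 17:00, Thu 01:00] → after → counts.
teal_phase [Fri 12:00, Sat 16:00] → after → counts.
violet_phase [Mon 18:00, Tue 13:00] → overlapped-by → no.
Total: 6.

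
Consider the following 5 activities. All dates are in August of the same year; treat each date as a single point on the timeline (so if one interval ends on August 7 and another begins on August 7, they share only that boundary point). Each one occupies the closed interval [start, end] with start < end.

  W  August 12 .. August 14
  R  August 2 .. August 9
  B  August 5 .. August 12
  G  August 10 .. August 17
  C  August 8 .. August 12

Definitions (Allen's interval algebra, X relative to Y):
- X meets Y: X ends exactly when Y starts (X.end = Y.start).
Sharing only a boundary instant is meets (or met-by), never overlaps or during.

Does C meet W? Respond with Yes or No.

Yes

C = [August 8, August 12], W = [August 12, August 14].
Actual relation of C to W: meets.
Asked whether 'meets' holds → Yes.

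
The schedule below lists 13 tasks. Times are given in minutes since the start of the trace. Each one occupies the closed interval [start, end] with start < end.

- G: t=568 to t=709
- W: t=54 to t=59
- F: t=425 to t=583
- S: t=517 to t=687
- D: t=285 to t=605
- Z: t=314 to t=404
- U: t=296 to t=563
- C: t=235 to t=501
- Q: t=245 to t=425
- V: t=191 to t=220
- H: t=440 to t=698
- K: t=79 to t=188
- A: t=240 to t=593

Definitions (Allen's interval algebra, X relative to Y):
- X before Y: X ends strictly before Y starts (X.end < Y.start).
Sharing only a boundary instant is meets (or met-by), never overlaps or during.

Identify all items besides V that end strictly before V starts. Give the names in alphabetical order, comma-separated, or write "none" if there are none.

Target V = [t=191, t=220].
A [t=240, t=593] → after → no.
C [t=235, t=501] → after → no.
D [t=285, t=605] → after → no.
F [t=425, t=583] → after → no.
G [t=568, t=709] → after → no.
H [t=440, t=698] → after → no.
K [t=79, t=188] → before → yes.
Q [t=245, t=425] → after → no.
S [t=517, t=687] → after → no.
U [t=296, t=563] → after → no.
W [t=54, t=59] → before → yes.
Z [t=314, t=404] → after → no.
Result: K, W.

K, W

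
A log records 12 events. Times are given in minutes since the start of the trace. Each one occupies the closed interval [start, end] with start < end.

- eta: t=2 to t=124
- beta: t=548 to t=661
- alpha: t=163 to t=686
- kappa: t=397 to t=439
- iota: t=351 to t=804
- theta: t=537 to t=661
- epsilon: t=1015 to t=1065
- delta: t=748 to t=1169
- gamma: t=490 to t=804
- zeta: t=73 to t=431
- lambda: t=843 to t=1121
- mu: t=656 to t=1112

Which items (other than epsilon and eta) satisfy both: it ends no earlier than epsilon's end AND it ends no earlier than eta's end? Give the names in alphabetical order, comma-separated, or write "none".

Conditions: its end is no earlier than epsilon's end (X.end >= t=1065) AND its end is no earlier than eta's end (X.end >= t=124).
alpha: end t=686 >= t=1065? ✗; end t=686 >= t=124? ✓ → no.
beta: end t=661 >= t=1065? ✗; end t=661 >= t=124? ✓ → no.
delta: end t=1169 >= t=1065? ✓; end t=1169 >= t=124? ✓ → yes.
gamma: end t=804 >= t=1065? ✗; end t=804 >= t=124? ✓ → no.
iota: end t=804 >= t=1065? ✗; end t=804 >= t=124? ✓ → no.
kappa: end t=439 >= t=1065? ✗; end t=439 >= t=124? ✓ → no.
lambda: end t=1121 >= t=1065? ✓; end t=1121 >= t=124? ✓ → yes.
mu: end t=1112 >= t=1065? ✓; end t=1112 >= t=124? ✓ → yes.
theta: end t=661 >= t=1065? ✗; end t=661 >= t=124? ✓ → no.
zeta: end t=431 >= t=1065? ✗; end t=431 >= t=124? ✓ → no.
Result: delta, lambda, mu.

delta, lambda, mu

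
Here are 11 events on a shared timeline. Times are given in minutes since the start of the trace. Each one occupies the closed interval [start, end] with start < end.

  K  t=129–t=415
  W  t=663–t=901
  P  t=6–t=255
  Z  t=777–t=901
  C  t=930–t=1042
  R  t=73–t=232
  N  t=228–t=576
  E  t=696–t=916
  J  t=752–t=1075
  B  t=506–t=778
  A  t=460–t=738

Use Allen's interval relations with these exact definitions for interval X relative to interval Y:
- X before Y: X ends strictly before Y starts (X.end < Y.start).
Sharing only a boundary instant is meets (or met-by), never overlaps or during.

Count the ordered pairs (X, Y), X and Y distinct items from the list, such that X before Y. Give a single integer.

33

Checking all 110 ordered pairs for relation 'before'; matching pairs in alphabetical order:
(A, C): A before C ✓
(A, J): A before J ✓
(A, Z): A before Z ✓
(B, C): B before C ✓
(E, C): E before C ✓
(K, A): K before A ✓
(K, B): K before B ✓
(K, C): K before C ✓
(K, E): K before E ✓
(K, J): K before J ✓
(K, W): K before W ✓
(K, Z): K before Z ✓
(N, C): N before C ✓
(N, E): N before E ✓
(N, J): N before J ✓
(N, W): N before W ✓
(N, Z): N before Z ✓
(P, A): P before A ✓
(P, B): P before B ✓
(P, C): P before C ✓
(P, E): P before E ✓
(P, J): P before J ✓
(P, W): P before W ✓
(P, Z): P before Z ✓
... plus 9 further pairs not listed.
Count: 33.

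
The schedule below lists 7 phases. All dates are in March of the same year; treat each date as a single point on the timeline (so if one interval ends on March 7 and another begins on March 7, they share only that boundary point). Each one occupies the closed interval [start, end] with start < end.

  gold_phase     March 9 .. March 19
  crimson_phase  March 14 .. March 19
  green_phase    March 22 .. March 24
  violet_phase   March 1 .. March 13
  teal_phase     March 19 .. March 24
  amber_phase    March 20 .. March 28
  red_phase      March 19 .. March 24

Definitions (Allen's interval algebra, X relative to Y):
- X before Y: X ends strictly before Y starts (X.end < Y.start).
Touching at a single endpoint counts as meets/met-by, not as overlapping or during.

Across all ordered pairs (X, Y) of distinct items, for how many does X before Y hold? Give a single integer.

Checking all 42 ordered pairs for relation 'before'; matching pairs in alphabetical order:
(crimson_phase, amber_phase): crimson_phase before amber_phase ✓
(crimson_phase, green_phase): crimson_phase before green_phase ✓
(gold_phase, amber_phase): gold_phase before amber_phase ✓
(gold_phase, green_phase): gold_phase before green_phase ✓
(violet_phase, amber_phase): violet_phase before amber_phase ✓
(violet_phase, crimson_phase): violet_phase before crimson_phase ✓
(violet_phase, green_phase): violet_phase before green_phase ✓
(violet_phase, red_phase): violet_phase before red_phase ✓
(violet_phase, teal_phase): violet_phase before teal_phase ✓
Count: 9.

9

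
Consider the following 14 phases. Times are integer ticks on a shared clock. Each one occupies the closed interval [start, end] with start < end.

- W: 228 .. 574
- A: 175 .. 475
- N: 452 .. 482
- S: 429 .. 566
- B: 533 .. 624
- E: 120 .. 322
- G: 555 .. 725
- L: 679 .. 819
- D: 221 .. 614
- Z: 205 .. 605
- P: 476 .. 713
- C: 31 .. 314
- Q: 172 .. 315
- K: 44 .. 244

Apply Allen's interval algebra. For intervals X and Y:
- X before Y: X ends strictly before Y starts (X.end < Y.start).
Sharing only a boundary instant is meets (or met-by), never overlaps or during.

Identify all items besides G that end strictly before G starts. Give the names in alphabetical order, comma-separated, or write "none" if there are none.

A, C, E, K, N, Q

Target G = [555, 725].
A [175, 475] → before → yes.
B [533, 624] → overlaps → no.
C [31, 314] → before → yes.
D [221, 614] → overlaps → no.
E [120, 322] → before → yes.
K [44, 244] → before → yes.
L [679, 819] → overlapped-by → no.
N [452, 482] → before → yes.
P [476, 713] → overlaps → no.
Q [172, 315] → before → yes.
S [429, 566] → overlaps → no.
W [228, 574] → overlaps → no.
Z [205, 605] → overlaps → no.
Result: A, C, E, K, N, Q.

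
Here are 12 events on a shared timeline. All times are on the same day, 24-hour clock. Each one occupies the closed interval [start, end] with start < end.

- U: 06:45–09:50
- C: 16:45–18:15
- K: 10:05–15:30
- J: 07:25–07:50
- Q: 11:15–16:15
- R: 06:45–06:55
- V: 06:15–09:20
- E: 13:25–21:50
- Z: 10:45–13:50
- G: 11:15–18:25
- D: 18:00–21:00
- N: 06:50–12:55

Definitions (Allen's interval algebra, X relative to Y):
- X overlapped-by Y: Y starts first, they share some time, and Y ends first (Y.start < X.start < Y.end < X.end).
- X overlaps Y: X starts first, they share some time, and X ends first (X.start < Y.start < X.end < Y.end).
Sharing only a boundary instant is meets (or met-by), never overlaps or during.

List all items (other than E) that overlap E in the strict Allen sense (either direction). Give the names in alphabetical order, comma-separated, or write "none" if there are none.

Target E = [13:25, 21:50].
C [16:45, 18:15] → during → no.
D [18:00, 21:00] → during → no.
G [11:15, 18:25] → overlaps → yes.
J [07:25, 07:50] → before → no.
K [10:05, 15:30] → overlaps → yes.
N [06:50, 12:55] → before → no.
Q [11:15, 16:15] → overlaps → yes.
R [06:45, 06:55] → before → no.
U [06:45, 09:50] → before → no.
V [06:15, 09:20] → before → no.
Z [10:45, 13:50] → overlaps → yes.
Result: G, K, Q, Z.

G, K, Q, Z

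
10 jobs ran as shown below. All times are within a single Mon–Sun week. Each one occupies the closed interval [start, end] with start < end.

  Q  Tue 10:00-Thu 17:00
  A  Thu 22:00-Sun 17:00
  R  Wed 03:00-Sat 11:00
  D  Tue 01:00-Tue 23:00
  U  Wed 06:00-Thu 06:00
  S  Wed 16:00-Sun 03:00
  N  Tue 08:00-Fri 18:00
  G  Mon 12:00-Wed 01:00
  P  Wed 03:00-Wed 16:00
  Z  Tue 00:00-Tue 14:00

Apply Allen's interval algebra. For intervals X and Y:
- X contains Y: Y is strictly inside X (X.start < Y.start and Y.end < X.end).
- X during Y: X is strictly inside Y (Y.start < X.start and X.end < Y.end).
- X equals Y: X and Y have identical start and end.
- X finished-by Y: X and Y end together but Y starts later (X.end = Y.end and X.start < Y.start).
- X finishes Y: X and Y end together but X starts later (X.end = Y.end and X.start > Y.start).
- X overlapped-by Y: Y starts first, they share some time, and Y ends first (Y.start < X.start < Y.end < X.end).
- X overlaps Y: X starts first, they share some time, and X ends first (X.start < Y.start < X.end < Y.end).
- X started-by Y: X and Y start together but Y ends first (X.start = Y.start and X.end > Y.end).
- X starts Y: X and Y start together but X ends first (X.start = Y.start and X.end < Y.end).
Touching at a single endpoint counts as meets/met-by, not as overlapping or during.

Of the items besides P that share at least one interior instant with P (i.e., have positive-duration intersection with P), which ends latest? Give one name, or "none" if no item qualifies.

Target P = [Wed 03:00, Wed 16:00].
A [Thu 22:00, Sun 17:00] → after → excluded.
D [Tue 01:00, Tue 23:00] → before → excluded.
G [Mon 12:00, Wed 01:00] → before → excluded.
N [Tue 08:00, Fri 18:00] → contains → candidate.
Q [Tue 10:00, Thu 17:00] → contains → candidate.
R [Wed 03:00, Sat 11:00] → started-by → candidate.
S [Wed 16:00, Sun 03:00] → met-by → excluded.
U [Wed 06:00, Thu 06:00] → overlapped-by → candidate.
Z [Tue 00:00, Tue 14:00] → before → excluded.
Among candidates, latest end is Sat 11:00 → R.

R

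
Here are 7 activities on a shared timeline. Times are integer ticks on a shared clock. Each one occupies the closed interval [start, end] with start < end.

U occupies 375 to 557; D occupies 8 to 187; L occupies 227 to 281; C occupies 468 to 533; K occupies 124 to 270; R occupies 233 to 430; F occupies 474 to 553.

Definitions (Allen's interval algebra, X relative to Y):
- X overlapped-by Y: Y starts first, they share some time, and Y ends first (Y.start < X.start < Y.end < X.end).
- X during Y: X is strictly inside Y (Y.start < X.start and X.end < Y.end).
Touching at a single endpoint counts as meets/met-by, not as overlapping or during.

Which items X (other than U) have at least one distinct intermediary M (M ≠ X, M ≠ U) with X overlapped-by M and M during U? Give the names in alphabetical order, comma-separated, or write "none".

F

Target U = [375, 557].
Intermediaries M with M during U: C, F.
Via C — items with X overlapped-by C: F.
Via F — items with X overlapped-by F: none.
Union: F.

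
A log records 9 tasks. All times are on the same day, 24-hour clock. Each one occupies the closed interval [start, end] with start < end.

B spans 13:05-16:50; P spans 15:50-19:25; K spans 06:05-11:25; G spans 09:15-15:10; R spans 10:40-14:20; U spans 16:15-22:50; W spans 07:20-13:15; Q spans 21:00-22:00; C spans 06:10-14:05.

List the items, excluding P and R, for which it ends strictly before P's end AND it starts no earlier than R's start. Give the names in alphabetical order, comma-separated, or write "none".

Conditions: its end is strictly before P's end (X.end < 19:25) AND its start is no earlier than R's start (X.start >= 10:40).
B: end 16:50 < 19:25? ✓; start 13:05 >= 10:40? ✓ → yes.
C: end 14:05 < 19:25? ✓; start 06:10 >= 10:40? ✗ → no.
G: end 15:10 < 19:25? ✓; start 09:15 >= 10:40? ✗ → no.
K: end 11:25 < 19:25? ✓; start 06:05 >= 10:40? ✗ → no.
Q: end 22:00 < 19:25? ✗; start 21:00 >= 10:40? ✓ → no.
U: end 22:50 < 19:25? ✗; start 16:15 >= 10:40? ✓ → no.
W: end 13:15 < 19:25? ✓; start 07:20 >= 10:40? ✗ → no.
Result: B.

B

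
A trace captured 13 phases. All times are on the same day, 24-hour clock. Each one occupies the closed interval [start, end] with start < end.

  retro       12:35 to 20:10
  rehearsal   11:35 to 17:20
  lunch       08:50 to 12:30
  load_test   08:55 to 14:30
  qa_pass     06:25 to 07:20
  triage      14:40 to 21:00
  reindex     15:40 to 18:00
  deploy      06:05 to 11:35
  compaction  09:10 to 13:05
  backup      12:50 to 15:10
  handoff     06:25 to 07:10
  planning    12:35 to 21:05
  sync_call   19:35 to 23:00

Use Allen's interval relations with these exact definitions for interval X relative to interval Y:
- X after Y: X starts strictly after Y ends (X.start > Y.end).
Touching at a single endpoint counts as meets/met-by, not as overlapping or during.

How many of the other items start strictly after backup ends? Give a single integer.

Target backup = [12:50, 15:10].
compaction [09:10, 13:05] → overlaps → no.
deploy [06:05, 11:35] → before → no.
handoff [06:25, 07:10] → before → no.
load_test [08:55, 14:30] → overlaps → no.
lunch [08:50, 12:30] → before → no.
planning [12:35, 21:05] → contains → no.
qa_pass [06:25, 07:20] → before → no.
rehearsal [11:35, 17:20] → contains → no.
reindex [15:40, 18:00] → after → counts.
retro [12:35, 20:10] → contains → no.
sync_call [19:35, 23:00] → after → counts.
triage [14:40, 21:00] → overlapped-by → no.
Total: 2.

2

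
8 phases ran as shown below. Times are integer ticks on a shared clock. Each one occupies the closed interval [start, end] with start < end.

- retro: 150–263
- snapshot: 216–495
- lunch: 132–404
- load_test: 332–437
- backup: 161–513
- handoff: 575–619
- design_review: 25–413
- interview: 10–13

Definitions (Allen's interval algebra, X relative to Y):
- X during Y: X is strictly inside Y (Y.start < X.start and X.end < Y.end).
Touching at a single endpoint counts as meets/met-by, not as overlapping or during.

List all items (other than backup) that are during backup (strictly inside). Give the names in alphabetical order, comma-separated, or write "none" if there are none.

load_test, snapshot

Target backup = [161, 513].
design_review [25, 413] → overlaps → no.
handoff [575, 619] → after → no.
interview [10, 13] → before → no.
load_test [332, 437] → during → yes.
lunch [132, 404] → overlaps → no.
retro [150, 263] → overlaps → no.
snapshot [216, 495] → during → yes.
Result: load_test, snapshot.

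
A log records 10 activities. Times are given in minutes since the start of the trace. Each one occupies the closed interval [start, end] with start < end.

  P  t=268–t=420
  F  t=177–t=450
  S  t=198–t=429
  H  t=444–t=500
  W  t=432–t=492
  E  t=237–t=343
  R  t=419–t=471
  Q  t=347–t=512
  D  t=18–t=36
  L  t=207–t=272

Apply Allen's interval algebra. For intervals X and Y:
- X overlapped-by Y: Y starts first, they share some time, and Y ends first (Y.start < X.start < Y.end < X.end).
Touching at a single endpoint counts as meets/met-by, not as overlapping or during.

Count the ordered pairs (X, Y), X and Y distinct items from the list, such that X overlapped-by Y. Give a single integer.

14

Checking all 90 ordered pairs for relation 'overlapped-by'; matching pairs in alphabetical order:
(E, L): E overlapped-by L ✓
(H, F): H overlapped-by F ✓
(H, R): H overlapped-by R ✓
(H, W): H overlapped-by W ✓
(P, E): P overlapped-by E ✓
(P, L): P overlapped-by L ✓
(Q, F): Q overlapped-by F ✓
(Q, P): Q overlapped-by P ✓
(Q, S): Q overlapped-by S ✓
(R, F): R overlapped-by F ✓
(R, P): R overlapped-by P ✓
(R, S): R overlapped-by S ✓
(W, F): W overlapped-by F ✓
(W, R): W overlapped-by R ✓
Count: 14.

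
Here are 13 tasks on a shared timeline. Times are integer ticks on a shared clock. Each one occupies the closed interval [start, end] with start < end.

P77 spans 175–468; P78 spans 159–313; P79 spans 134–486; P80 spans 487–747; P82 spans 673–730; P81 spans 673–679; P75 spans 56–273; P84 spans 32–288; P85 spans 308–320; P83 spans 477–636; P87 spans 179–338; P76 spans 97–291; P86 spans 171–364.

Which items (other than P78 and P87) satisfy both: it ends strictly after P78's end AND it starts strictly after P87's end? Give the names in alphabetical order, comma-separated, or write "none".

Conditions: its end is strictly after P78's end (X.end > 313) AND its start is strictly after P87's end (X.start > 338).
P75: end 273 > 313? ✗; start 56 > 338? ✗ → no.
P76: end 291 > 313? ✗; start 97 > 338? ✗ → no.
P77: end 468 > 313? ✓; start 175 > 338? ✗ → no.
P79: end 486 > 313? ✓; start 134 > 338? ✗ → no.
P80: end 747 > 313? ✓; start 487 > 338? ✓ → yes.
P81: end 679 > 313? ✓; start 673 > 338? ✓ → yes.
P82: end 730 > 313? ✓; start 673 > 338? ✓ → yes.
P83: end 636 > 313? ✓; start 477 > 338? ✓ → yes.
P84: end 288 > 313? ✗; start 32 > 338? ✗ → no.
P85: end 320 > 313? ✓; start 308 > 338? ✗ → no.
P86: end 364 > 313? ✓; start 171 > 338? ✗ → no.
Result: P80, P81, P82, P83.

P80, P81, P82, P83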